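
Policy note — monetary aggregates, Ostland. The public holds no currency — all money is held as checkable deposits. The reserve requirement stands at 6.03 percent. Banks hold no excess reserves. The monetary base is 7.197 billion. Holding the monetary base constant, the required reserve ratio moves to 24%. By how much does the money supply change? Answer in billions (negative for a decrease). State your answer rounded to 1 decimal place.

Initially m₁ = 1 / (0.0603) ≈ 16.5837, so M₁ = 16.5837 × 7.197 ≈ 119.3529 billion.
After the change m₂ = 1 / (0.24) ≈ 4.1667, so M₂ = 4.1667 × 7.197 ≈ 29.9877 billion.
ΔM = M₂ − M₁ = 29.9877 − 119.3529 = -89.3652 billion.

-89.4 billion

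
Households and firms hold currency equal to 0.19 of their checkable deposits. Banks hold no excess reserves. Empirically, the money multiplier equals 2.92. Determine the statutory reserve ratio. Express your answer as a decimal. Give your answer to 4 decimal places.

0.2175

Using m = 2.92. Since m = (1 + c)/(c + rr + e), the denominator satisfies c + rr + e = (1 + c)/m = (1 + 0.19) / 2.92 ≈ 0.407534.
With c = 0.19 and e = 0, the statutory reserve ratio is 0.407534 − 0.19 − 0 = 0.217534.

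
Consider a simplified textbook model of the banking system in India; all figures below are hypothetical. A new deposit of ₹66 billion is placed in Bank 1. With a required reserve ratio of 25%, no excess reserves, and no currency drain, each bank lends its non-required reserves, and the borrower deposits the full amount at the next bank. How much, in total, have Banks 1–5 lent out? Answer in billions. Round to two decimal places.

₹151.01 billion

Bank i lends (1 − rr)^i of the original deposit: Bank 1 lends 66·0.7500 = 49.5000, Bank 2 lends 66·0.7500² = 37.1250, and so on.
Summing a geometric series: total = 66·[0.7500·(1 − 0.7500^5) / (1 − 0.7500)] ≈ 151.0137 billion.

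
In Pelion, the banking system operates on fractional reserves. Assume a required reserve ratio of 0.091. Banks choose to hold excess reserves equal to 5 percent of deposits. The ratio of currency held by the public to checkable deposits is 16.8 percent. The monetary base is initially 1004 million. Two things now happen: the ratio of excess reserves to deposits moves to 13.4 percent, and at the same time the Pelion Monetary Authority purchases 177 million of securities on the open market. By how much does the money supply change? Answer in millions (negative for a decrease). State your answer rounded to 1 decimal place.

Before: m₁ = (1 + 0.168) / (0.091 + 0.05 + 0.168) ≈ 3.779935, MB₁ = 1004, so M₁ = 3.779935 × 1004 ≈ 3795.0547 million.
After: m₂ = (1 + 0.168) / (0.091 + 0.134 + 0.168) ≈ 2.972010, MB₂ = 1004 + 177 = 1181, so M₂ = 2.972010 × 1181 ≈ 3509.9438 million.
ΔM = M₂ − M₁ = 3509.9438 − 3795.0547 = -285.1109 million.

-285.1 million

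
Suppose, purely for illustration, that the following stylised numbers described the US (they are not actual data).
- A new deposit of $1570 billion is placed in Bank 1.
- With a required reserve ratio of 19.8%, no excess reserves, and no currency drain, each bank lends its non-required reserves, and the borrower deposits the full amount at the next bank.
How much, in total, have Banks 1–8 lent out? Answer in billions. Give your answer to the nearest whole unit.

$5271 billion

Bank i lends (1 − rr)^i of the original deposit: Bank 1 lends 1570·0.8020 = 1259.1400, Bank 2 lends 1570·0.8020² ≈ 1009.8303, and so on.
Summing a geometric series: total = 1570·[0.8020·(1 − 0.8020^8) / (1 − 0.8020)] ≈ 5270.8547 billion.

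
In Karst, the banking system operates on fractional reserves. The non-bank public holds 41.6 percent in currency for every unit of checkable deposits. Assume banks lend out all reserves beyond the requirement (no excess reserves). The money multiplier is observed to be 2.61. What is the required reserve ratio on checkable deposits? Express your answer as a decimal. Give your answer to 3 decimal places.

Using m = 2.61. Since m = (1 + c)/(c + rr + e), the denominator satisfies c + rr + e = (1 + c)/m = (1 + 0.416) / 2.61 ≈ 0.542529.
With c = 0.416 and e = 0, the required reserve ratio on checkable deposits is 0.542529 − 0.416 − 0 = 0.126529.

0.127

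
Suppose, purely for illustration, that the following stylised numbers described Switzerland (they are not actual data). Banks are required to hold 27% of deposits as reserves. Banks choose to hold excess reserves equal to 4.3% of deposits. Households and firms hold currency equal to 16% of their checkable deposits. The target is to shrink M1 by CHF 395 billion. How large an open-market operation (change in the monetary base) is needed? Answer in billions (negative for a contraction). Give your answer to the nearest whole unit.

The money multiplier is m = (1 + c) / (rr + e + c) = (1 + 0.16) / (0.27 + 0.043 + 0.16) ≈ 2.4524.
ΔMB = ΔM / m = (−395) / 2.4524 ≈ -161.0667 billion.

-161 billion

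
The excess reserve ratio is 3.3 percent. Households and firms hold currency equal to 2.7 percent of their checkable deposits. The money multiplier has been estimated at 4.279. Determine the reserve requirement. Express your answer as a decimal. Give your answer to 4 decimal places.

0.1800

Using m = 4.279. Since m = (1 + c)/(c + rr + e), the denominator satisfies c + rr + e = (1 + c)/m = (1 + 0.027) / 4.279 ≈ 0.240009.
With c = 0.027 and e = 0.033, the reserve requirement is 0.240009 − 0.027 − 0.033 = 0.180009.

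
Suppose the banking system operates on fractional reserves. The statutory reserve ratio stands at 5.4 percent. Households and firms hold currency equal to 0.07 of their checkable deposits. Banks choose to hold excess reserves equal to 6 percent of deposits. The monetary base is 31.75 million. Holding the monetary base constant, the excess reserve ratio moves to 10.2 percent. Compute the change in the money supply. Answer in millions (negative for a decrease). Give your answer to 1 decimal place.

-34.3 million

Initially m₁ = (1 + 0.07) / (0.054 + 0.06 + 0.07) ≈ 5.8152, so M₁ = 5.8152 × 31.75 = 184.6326 million.
After the change m₂ = (1 + 0.07) / (0.054 + 0.102 + 0.07) ≈ 4.7345, so M₂ = 4.7345 × 31.75 ≈ 150.3204 million.
ΔM = M₂ − M₁ = 150.3204 − 184.6326 = -34.3122 million.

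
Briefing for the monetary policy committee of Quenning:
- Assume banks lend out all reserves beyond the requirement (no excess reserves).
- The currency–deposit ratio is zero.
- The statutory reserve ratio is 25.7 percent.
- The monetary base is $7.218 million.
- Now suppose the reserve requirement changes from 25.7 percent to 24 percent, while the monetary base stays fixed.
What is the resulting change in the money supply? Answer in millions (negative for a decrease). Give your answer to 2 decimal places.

$1.99 million

Initially m₁ = 1 / (0.257) ≈ 3.8911, so M₁ = 3.8911 × 7.218 ≈ 28.086 million.
After the change m₂ = 1 / (0.24) ≈ 4.1667, so M₂ = 4.1667 × 7.218 ≈ 30.0752 million.
ΔM = M₂ − M₁ = 30.0752 − 28.086 = 1.9892 million.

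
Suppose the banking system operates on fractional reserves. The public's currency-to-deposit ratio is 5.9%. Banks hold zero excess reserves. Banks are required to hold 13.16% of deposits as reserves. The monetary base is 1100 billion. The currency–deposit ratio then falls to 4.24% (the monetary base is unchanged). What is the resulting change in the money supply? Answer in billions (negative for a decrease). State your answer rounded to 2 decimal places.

478.13 billion

Initially m₁ = (1 + 0.059) / (0.1316 + 0.059) ≈ 5.5561385, so M₁ = 5.5561385 × 1100 ≈ 6111.7524 billion.
After the change m₂ = (1 + 0.0424) / (0.1316 + 0.0424) ≈ 5.9908046, so M₂ = 5.9908046 × 1100 ≈ 6589.8851 billion.
ΔM = M₂ − M₁ = 6589.8851 − 6111.7524 = 478.1327 billion.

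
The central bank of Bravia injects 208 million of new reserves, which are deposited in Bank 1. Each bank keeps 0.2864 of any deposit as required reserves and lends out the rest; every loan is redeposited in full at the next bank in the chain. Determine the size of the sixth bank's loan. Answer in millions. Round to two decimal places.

27.47 million

Each bank lends a fraction (1 − rr) = 0.7136 of the deposit it receives, so Bank 6 receives 208·0.7136^5 and lends 208·0.7136^6 ≈ 27.4658 million.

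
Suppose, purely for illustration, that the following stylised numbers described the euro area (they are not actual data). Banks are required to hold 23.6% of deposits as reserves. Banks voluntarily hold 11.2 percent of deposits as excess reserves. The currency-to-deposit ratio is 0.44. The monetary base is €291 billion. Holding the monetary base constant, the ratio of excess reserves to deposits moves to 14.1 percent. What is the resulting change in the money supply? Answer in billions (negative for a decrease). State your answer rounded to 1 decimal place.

-18.9 billion

Initially m₁ = (1 + 0.44) / (0.236 + 0.112 + 0.44) ≈ 1.82741, so M₁ = 1.82741 × 291 ≈ 531.7763 billion.
After the change m₂ = (1 + 0.44) / (0.236 + 0.141 + 0.44) ≈ 1.76255, so M₂ = 1.76255 × 291 ≈ 512.9021 billion.
ΔM = M₂ − M₁ = 512.9021 − 531.7763 = -18.8742 billion.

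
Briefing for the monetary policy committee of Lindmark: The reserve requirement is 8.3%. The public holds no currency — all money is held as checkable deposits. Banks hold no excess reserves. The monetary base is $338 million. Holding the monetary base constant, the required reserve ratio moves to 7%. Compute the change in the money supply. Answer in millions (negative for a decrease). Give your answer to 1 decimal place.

Initially m₁ = 1 / (0.083) ≈ 12.04819, so M₁ = 12.04819 × 338 ≈ 4072.2882 million.
After the change m₂ = 1 / (0.07) ≈ 14.28571, so M₂ = 14.28571 × 338 ≈ 4828.57 million.
ΔM = M₂ − M₁ = 4828.57 − 4072.2882 = 756.2818 million.

$756.3 million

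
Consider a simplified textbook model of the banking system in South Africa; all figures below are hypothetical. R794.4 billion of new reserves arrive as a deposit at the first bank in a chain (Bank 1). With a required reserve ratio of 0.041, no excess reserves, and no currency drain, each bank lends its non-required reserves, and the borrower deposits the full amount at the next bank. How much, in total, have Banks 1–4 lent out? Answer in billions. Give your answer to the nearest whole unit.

Bank i lends (1 − rr)^i of the original deposit: Bank 1 lends 794.4·0.9590 = 761.8296, Bank 2 lends 794.4·0.9590² ≈ 730.5946, and so on.
Summing a geometric series: total = 794.4·[0.9590·(1 − 0.9590^4) / (1 − 0.9590)] ≈ 2864.9784 billion.

R2865 billion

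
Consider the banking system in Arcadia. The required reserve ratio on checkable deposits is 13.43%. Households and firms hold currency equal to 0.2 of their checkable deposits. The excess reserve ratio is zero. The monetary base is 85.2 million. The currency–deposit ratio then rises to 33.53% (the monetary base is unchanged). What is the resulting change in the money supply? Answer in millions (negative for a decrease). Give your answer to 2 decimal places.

Initially m₁ = (1 + 0.2) / (0.1343 + 0.2) ≈ 3.58959, so M₁ = 3.58959 × 85.2 ≈ 305.8331 million.
After the change m₂ = (1 + 0.3353) / (0.1343 + 0.3353) ≈ 2.84348, so M₂ = 2.84348 × 85.2 ≈ 242.2645 million.
ΔM = M₂ − M₁ = 242.2645 − 305.8331 = -63.5686 million.

-63.57 million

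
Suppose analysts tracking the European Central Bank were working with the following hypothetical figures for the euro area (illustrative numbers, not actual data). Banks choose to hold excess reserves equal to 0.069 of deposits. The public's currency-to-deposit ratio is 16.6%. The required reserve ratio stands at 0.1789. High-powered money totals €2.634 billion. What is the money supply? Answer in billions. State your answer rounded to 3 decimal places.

The money multiplier is m = (1 + c) / (rr + e + c) = (1 + 0.166) / (0.1789 + 0.069 + 0.166) ≈ 2.81711.
So M = m × MB = 2.81711 × 2.634 ≈ 7.4203 billion.

€7.420 billion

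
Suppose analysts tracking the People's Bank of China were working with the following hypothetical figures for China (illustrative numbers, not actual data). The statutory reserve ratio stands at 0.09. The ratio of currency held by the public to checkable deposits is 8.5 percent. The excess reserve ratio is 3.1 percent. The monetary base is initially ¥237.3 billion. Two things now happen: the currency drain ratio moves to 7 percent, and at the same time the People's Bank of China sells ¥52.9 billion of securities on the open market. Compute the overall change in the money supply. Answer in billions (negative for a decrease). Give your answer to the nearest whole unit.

Before: m₁ = (1 + 0.085) / (0.09 + 0.031 + 0.085) ≈ 5.2670, MB₁ = 237.3, so M₁ = 5.2670 × 237.3 = 1249.8591 billion.
After: m₂ = (1 + 0.07) / (0.09 + 0.031 + 0.07) ≈ 5.6021, MB₂ = 237.3 − 52.9 = 184.4, so M₂ = 5.6021 × 184.4 ≈ 1033.0272 billion.
ΔM = M₂ − M₁ = 1033.0272 − 1249.8591 = -216.8319 billion.

-217 billion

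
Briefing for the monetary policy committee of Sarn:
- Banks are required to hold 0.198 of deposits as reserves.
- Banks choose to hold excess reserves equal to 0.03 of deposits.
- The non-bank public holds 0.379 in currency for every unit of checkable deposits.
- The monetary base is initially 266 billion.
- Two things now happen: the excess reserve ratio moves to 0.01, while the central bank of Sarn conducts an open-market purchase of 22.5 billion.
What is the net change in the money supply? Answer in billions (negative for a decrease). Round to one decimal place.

Before: m₁ = (1 + 0.379) / (0.198 + 0.03 + 0.379) ≈ 2.27183, MB₁ = 266, so M₁ = 2.27183 × 266 ≈ 604.3068 billion.
After: m₂ = (1 + 0.379) / (0.198 + 0.01 + 0.379) ≈ 2.34923, MB₂ = 266 + 22.5 = 288.5, so M₂ = 2.34923 × 288.5 ≈ 677.7529 billion.
ΔM = M₂ − M₁ = 677.7529 − 604.3068 = 73.4461 billion.

73.4 billion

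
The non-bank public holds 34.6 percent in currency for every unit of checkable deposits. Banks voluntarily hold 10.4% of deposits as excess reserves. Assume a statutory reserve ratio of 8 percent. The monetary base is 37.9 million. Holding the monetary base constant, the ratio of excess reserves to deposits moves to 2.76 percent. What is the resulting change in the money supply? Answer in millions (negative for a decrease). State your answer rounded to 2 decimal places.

Initially m₁ = (1 + 0.346) / (0.08 + 0.104 + 0.346) ≈ 2.53962, so M₁ = 2.53962 × 37.9 ≈ 96.2516 million.
After the change m₂ = (1 + 0.346) / (0.08 + 0.0276 + 0.346) ≈ 2.96737, so M₂ = 2.96737 × 37.9 ≈ 112.4633 million.
ΔM = M₂ − M₁ = 112.4633 − 96.2516 = 16.2117 million.

16.21 million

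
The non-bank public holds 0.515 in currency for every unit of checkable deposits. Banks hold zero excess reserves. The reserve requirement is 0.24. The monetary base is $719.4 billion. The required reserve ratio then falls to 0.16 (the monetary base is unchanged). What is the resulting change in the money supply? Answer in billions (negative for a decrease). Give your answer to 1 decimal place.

$171.1 billion

Initially m₁ = (1 + 0.515) / (0.24 + 0.515) ≈ 2.00662, so M₁ = 2.00662 × 719.4 ≈ 1443.5624 billion.
After the change m₂ = (1 + 0.515) / (0.16 + 0.515) ≈ 2.24444, so M₂ = 2.24444 × 719.4 ≈ 1614.6501 billion.
ΔM = M₂ − M₁ = 1614.6501 − 1443.5624 = 171.0877 billion.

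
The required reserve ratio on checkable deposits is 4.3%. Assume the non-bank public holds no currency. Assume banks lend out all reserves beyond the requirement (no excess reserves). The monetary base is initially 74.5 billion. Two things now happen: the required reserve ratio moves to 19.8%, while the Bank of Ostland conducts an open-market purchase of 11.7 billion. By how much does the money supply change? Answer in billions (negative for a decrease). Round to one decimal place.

Before: m₁ = 1 / (0.043) ≈ 23.2558, MB₁ = 74.5, so M₁ = 23.2558 × 74.5 = 1732.5571 billion.
After: m₂ = 1 / (0.198) ≈ 5.0505, MB₂ = 74.5 + 11.7 = 86.2, so M₂ = 5.0505 × 86.2 = 435.3531 billion.
ΔM = M₂ − M₁ = 435.3531 − 1732.5571 = -1297.204 billion.

-1297.2 billion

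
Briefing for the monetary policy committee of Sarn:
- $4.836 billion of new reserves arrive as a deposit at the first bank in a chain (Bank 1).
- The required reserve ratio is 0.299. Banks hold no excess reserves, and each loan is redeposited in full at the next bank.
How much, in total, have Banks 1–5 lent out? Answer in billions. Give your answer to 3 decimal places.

$9.419 billion

Bank i lends (1 − rr)^i of the original deposit: Bank 1 lends 4.836·0.7010 ≈ 3.3900, Bank 2 lends 4.836·0.7010² ≈ 2.3764, and so on.
Summing a geometric series: total = 4.836·[0.7010·(1 − 0.7010^5) / (1 − 0.7010)] ≈ 9.4187 billion.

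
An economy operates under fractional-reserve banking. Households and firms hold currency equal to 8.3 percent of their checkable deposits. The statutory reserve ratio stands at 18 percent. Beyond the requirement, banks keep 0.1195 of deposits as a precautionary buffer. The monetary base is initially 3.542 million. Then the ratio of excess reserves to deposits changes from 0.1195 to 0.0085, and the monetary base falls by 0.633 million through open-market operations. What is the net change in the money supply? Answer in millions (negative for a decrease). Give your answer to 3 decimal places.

Before: m₁ = (1 + 0.083) / (0.18 + 0.1195 + 0.083) ≈ 2.83137, MB₁ = 3.542, so M₁ = 2.83137 × 3.542 ≈ 10.0287 million.
After: m₂ = (1 + 0.083) / (0.18 + 0.0085 + 0.083) ≈ 3.98895, MB₂ = 3.542 − 0.633 = 2.909, so M₂ = 3.98895 × 2.909 ≈ 11.6039 million.
ΔM = M₂ − M₁ = 11.6039 − 10.0287 = 1.5752 million.

1.575 million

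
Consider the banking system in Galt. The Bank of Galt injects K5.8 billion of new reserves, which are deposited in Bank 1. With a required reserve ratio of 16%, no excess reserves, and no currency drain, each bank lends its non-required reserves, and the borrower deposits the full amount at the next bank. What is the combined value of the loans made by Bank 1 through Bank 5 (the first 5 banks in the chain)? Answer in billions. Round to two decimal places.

K17.72 billion

Bank i lends (1 − rr)^i of the original deposit: Bank 1 lends 5.8·0.8400 = 4.8720, Bank 2 lends 5.8·0.8400² ≈ 4.0925, and so on.
Summing a geometric series: total = 5.8·[0.8400·(1 − 0.8400^5) / (1 − 0.8400)] ≈ 17.7154 billion.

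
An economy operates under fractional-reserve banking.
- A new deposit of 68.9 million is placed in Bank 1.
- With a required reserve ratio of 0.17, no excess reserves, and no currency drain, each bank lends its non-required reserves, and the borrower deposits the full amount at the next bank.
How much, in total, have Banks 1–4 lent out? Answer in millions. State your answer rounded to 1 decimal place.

176.7 million

Bank i lends (1 − rr)^i of the original deposit: Bank 1 lends 68.9·0.8300 = 57.1870, Bank 2 lends 68.9·0.8300² ≈ 47.4652, and so on.
Summing a geometric series: total = 68.9·[0.8300·(1 − 0.8300^4) / (1 − 0.8300)] ≈ 176.7471 million.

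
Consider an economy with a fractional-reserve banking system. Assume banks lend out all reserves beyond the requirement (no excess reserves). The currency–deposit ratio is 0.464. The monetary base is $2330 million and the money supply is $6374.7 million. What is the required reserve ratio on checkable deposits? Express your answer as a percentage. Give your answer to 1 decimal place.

Using m = M/MB = 6374.7/2330 ≈ 2.735923. Since m = (1 + c)/(c + rr + e), the denominator satisfies c + rr + e = (1 + c)/m = (1 + 0.464) / 2.735923 ≈ 0.535103.
With c = 0.464 and e = 0, the required reserve ratio on checkable deposits is 0.535103 − 0.464 − 0 = 0.071103.

7.1%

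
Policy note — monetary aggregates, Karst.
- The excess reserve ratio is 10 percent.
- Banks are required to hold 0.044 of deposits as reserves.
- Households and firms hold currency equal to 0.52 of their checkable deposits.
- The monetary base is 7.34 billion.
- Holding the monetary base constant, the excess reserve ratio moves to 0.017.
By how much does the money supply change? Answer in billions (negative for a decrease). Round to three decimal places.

Initially m₁ = (1 + 0.52) / (0.044 + 0.1 + 0.52) ≈ 2.28916, so M₁ = 2.28916 × 7.34 ≈ 16.8024 billion.
After the change m₂ = (1 + 0.52) / (0.044 + 0.017 + 0.52) ≈ 2.61618, so M₂ = 2.61618 × 7.34 ≈ 19.2028 billion.
ΔM = M₂ − M₁ = 19.2028 − 16.8024 = 2.4004 billion.

2.400 billion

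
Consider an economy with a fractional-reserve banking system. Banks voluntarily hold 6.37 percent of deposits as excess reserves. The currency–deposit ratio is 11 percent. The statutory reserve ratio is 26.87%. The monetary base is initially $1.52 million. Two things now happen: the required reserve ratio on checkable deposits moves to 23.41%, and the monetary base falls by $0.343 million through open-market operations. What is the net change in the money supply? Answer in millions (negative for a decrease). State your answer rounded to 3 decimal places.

Before: m₁ = (1 + 0.11) / (0.2687 + 0.0637 + 0.11) ≈ 2.50904, MB₁ = 1.52, so M₁ = 2.50904 × 1.52 ≈ 3.8137 million.
After: m₂ = (1 + 0.11) / (0.2341 + 0.0637 + 0.11) ≈ 2.72192, MB₂ = 1.52 − 0.343 = 1.177, so M₂ = 2.72192 × 1.177 ≈ 3.2037 million.
ΔM = M₂ − M₁ = 3.2037 − 3.8137 = -0.61 million.

-0.610 million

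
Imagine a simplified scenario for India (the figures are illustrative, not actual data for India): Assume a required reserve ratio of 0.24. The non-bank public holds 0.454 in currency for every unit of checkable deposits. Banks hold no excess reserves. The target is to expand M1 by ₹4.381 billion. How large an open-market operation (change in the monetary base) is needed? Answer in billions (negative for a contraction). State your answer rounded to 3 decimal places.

₹2.091 billion

The money multiplier is m = (1 + c) / (rr + c) = (1 + 0.454) / (0.24 + 0.454) ≈ 2.09510.
ΔMB = ΔM / m = (+4.381) / 2.09510 ≈ 2.0911 billion.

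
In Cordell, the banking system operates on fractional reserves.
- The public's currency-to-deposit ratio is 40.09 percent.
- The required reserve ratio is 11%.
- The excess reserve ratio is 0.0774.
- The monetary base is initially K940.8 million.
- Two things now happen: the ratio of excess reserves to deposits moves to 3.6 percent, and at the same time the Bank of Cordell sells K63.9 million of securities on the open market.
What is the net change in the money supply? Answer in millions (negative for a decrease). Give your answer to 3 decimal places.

K5.907 million

Before: m₁ = (1 + 0.4009) / (0.11 + 0.0774 + 0.4009) ≈ 2.3812681, MB₁ = 940.8, so M₁ = 2.3812681 × 940.8 ≈ 2240.297 million.
After: m₂ = (1 + 0.4009) / (0.11 + 0.036 + 0.4009) ≈ 2.5615286, MB₂ = 940.8 − 63.9 = 876.9, so M₂ = 2.5615286 × 876.9 ≈ 2246.2044 million.
ΔM = M₂ − M₁ = 2246.2044 − 2240.297 = 5.9074 million.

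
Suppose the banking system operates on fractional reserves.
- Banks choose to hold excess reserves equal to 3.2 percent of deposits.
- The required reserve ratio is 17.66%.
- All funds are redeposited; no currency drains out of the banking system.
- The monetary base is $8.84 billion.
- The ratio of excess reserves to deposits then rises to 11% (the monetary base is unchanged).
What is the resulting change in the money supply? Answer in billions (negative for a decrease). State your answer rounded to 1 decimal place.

-11.5 billion

Initially m₁ = 1 / (0.1766 + 0.032) ≈ 4.7939, so M₁ = 4.7939 × 8.84 ≈ 42.3781 billion.
After the change m₂ = 1 / (0.1766 + 0.11) ≈ 3.4892, so M₂ = 3.4892 × 8.84 ≈ 30.8445 billion.
ΔM = M₂ − M₁ = 30.8445 − 42.3781 = -11.5336 billion.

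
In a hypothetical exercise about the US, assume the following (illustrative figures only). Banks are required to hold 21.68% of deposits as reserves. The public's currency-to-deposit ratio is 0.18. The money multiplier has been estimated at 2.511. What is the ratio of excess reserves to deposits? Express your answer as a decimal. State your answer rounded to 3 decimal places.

Using m = 2.511. Since m = (1 + c)/(c + rr + e), the denominator satisfies c + rr + e = (1 + c)/m = (1 + 0.18) / 2.511 ≈ 0.469932.
With c = 0.18 and rr = 0.2168, the ratio of excess reserves to deposits is 0.469932 − 0.18 − 0.2168 = 0.073132.

0.073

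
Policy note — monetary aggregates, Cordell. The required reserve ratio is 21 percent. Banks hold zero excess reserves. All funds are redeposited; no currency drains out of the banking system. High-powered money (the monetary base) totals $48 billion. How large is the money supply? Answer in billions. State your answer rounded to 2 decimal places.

$228.57 billion

With no currency drain or excess reserves, the money multiplier is m = 1/rr = 1/0.21 ≈ 4.76190.
Money supply M = m × MB = 4.76190 × 48 = 228.5712 billion.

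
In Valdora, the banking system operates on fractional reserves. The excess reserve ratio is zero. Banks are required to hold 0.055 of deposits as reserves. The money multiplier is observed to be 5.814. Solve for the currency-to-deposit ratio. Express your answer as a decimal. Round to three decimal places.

0.141

Using m = 5.814. From m = (1 + c)/(c + rr + e), rearranging gives 1 + c = m·(c + rr + e), so c·(1 − m) = m·(rr + e) − 1.
Hence c = [m·(rr + e) − 1]/(1 − m) = [5.814 × (0.055 + 0) − 1] / (1 − 5.814) ≈ 0.141302.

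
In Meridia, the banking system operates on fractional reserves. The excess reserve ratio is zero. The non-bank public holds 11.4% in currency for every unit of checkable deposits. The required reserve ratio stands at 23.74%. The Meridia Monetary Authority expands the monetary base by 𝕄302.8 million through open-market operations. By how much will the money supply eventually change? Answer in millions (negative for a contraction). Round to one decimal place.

The money multiplier is m = (1 + c) / (rr + c) = (1 + 0.114) / (0.2374 + 0.114) ≈ 3.17018.
The purchase adds 302.8 million of base, so ΔM = m × ΔMB = 3.17018 × (+302.8) ≈ 959.9305 million.

𝕄959.9 million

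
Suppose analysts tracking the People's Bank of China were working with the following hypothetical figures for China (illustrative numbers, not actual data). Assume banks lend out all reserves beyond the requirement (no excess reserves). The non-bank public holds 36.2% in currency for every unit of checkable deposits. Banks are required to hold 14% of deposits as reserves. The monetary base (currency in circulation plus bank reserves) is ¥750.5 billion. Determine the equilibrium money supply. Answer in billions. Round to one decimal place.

The money multiplier is m = (1 + c) / (rr + c) = (1 + 0.362) / (0.14 + 0.362) ≈ 2.71315.
So M = m × MB = 2.71315 × 750.5 ≈ 2036.2191 billion.

¥2036.2 billion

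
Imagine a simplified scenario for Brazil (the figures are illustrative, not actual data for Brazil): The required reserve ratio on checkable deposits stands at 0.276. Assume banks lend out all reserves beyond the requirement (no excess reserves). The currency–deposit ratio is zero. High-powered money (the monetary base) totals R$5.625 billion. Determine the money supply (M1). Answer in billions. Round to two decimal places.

With no currency drain or excess reserves, the money multiplier is m = 1/rr = 1/0.276 ≈ 3.6232.
Money supply M = m × MB = 3.6232 × 5.625 = 20.3805 billion.

R$20.38 billion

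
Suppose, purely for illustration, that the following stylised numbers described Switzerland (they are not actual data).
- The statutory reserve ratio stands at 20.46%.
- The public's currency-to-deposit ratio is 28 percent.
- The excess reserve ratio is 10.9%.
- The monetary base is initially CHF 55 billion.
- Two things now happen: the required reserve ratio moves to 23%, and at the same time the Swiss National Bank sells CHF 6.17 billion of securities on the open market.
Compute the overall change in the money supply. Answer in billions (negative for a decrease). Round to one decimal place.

Before: m₁ = (1 + 0.28) / (0.2046 + 0.109 + 0.28) ≈ 2.1563, MB₁ = 55, so M₁ = 2.1563 × 55 = 118.5965 billion.
After: m₂ = (1 + 0.28) / (0.23 + 0.109 + 0.28) ≈ 2.0679, MB₂ = 55 − 6.17 = 48.83, so M₂ = 2.0679 × 48.83 ≈ 100.9756 billion.
ΔM = M₂ − M₁ = 100.9756 − 118.5965 = -17.6209 billion.

-17.6 billion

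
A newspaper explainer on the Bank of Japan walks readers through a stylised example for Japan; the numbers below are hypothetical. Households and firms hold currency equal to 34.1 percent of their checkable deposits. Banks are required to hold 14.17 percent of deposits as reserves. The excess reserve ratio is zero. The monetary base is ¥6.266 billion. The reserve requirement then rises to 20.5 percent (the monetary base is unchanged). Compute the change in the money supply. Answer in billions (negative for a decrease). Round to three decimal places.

Initially m₁ = (1 + 0.341) / (0.1417 + 0.341) ≈ 2.77812, so M₁ = 2.77812 × 6.266 ≈ 17.4077 billion.
After the change m₂ = (1 + 0.341) / (0.205 + 0.341) ≈ 2.45604, so M₂ = 2.45604 × 6.266 ≈ 15.3895 billion.
ΔM = M₂ − M₁ = 15.3895 − 17.4077 = -2.0182 billion.

-2.018 billion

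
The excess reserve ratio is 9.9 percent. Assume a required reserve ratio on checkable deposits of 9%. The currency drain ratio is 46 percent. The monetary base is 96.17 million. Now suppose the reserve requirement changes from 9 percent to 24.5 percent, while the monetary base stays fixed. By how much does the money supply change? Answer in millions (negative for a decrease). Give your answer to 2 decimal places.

Initially m₁ = (1 + 0.46) / (0.09 + 0.099 + 0.46) ≈ 2.24961, so M₁ = 2.24961 × 96.17 ≈ 216.345 million.
After the change m₂ = (1 + 0.46) / (0.245 + 0.099 + 0.46) ≈ 1.81592, so M₂ = 1.81592 × 96.17 ≈ 174.637 million.
ΔM = M₂ − M₁ = 174.637 − 216.345 = -41.708 million.

-41.71 million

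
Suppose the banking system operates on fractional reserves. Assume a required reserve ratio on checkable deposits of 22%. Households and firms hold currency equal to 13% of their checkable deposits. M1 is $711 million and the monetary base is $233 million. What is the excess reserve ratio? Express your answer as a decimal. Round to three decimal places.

Using m = M/MB = 711/233 ≈ 3.051502. Since m = (1 + c)/(c + rr + e), the denominator satisfies c + rr + e = (1 + c)/m = (1 + 0.13) / 3.051502 ≈ 0.370309.
With c = 0.13 and rr = 0.22, the excess reserve ratio is 0.370309 − 0.13 − 0.22 = 0.020309.

0.020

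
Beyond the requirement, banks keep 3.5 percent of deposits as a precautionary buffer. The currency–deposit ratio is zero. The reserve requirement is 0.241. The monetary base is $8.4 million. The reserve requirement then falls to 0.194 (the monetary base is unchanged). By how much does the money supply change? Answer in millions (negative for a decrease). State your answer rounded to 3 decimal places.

$6.246 million

Initially m₁ = 1 / (0.241 + 0.035) ≈ 3.62319, so M₁ = 3.62319 × 8.4 ≈ 30.4348 million.
After the change m₂ = 1 / (0.194 + 0.035) ≈ 4.36681, so M₂ = 4.36681 × 8.4 ≈ 36.6812 million.
ΔM = M₂ − M₁ = 36.6812 − 30.4348 = 6.2464 million.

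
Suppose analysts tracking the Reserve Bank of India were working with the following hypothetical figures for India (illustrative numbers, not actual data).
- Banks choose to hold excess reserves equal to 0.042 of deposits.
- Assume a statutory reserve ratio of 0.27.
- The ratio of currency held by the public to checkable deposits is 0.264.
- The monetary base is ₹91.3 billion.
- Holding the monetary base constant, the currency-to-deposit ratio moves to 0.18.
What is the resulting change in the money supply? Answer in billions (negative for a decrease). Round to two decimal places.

₹18.62 billion

Initially m₁ = (1 + 0.264) / (0.27 + 0.042 + 0.264) ≈ 2.19444, so M₁ = 2.19444 × 91.3 ≈ 200.3524 billion.
After the change m₂ = (1 + 0.18) / (0.27 + 0.042 + 0.18) ≈ 2.39837, so M₂ = 2.39837 × 91.3 ≈ 218.9712 billion.
ΔM = M₂ − M₁ = 218.9712 − 200.3524 = 18.6188 billion.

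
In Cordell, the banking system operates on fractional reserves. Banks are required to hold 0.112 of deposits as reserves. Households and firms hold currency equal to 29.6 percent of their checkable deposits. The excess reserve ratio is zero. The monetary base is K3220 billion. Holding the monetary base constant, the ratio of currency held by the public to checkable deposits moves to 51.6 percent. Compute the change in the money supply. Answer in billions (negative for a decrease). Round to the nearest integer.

-2455 billion

Initially m₁ = (1 + 0.296) / (0.112 + 0.296) ≈ 3.17647, so M₁ = 3.17647 × 3220 = 10228.2334 billion.
After the change m₂ = (1 + 0.516) / (0.112 + 0.516) ≈ 2.41401, so M₂ = 2.41401 × 3220 = 7773.1122 billion.
ΔM = M₂ − M₁ = 7773.1122 − 10228.2334 = -2455.1212 billion.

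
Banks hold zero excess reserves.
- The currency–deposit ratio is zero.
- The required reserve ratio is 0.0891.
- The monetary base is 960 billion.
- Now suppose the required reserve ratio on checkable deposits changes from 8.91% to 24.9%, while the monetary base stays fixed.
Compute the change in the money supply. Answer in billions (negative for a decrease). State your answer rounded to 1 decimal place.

Initially m₁ = 1 / (0.0891) ≈ 11.22334, so M₁ = 11.22334 × 960 = 10774.4064 billion.
After the change m₂ = 1 / (0.249) ≈ 4.01606, so M₂ = 4.01606 × 960 = 3855.4176 billion.
ΔM = M₂ − M₁ = 3855.4176 − 10774.4064 = -6918.9888 billion.

-6919.0 billion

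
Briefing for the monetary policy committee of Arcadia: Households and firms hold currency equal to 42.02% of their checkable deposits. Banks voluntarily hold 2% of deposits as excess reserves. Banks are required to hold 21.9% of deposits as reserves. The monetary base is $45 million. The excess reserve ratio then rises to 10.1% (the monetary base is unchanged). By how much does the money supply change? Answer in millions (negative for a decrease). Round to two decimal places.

Initially m₁ = (1 + 0.4202) / (0.219 + 0.02 + 0.4202) ≈ 2.15443, so M₁ = 2.15443 × 45 ≈ 96.9494 million.
After the change m₂ = (1 + 0.4202) / (0.219 + 0.101 + 0.4202) ≈ 1.91867, so M₂ = 1.91867 × 45 ≈ 86.3402 million.
ΔM = M₂ − M₁ = 86.3402 − 96.9494 = -10.6092 million.

-10.61 million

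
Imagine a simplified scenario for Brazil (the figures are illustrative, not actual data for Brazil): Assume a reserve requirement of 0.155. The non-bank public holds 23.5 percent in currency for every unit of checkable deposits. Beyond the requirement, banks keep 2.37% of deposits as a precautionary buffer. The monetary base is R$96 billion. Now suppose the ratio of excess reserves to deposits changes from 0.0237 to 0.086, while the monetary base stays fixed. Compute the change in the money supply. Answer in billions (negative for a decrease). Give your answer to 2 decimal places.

Initially m₁ = (1 + 0.235) / (0.155 + 0.0237 + 0.235) ≈ 2.98526, so M₁ = 2.98526 × 96 ≈ 286.585 billion.
After the change m₂ = (1 + 0.235) / (0.155 + 0.086 + 0.235) ≈ 2.59454, so M₂ = 2.59454 × 96 ≈ 249.0758 billion.
ΔM = M₂ − M₁ = 249.0758 − 286.585 = -37.5092 billion.

-37.51 billion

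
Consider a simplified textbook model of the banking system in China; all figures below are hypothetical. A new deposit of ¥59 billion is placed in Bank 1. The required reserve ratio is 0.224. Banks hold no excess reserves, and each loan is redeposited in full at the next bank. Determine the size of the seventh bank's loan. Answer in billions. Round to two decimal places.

¥10.00 billion

Each bank lends a fraction (1 − rr) = 0.7760 of the deposit it receives, so Bank 7 receives 59·0.7760^6 and lends 59·0.7760^7 ≈ 9.9973 billion.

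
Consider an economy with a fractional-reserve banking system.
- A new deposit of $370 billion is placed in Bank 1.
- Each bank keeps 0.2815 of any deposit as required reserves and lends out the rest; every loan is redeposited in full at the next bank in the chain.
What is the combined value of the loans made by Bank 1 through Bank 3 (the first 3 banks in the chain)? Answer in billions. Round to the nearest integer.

$594 billion

Bank i lends (1 − rr)^i of the original deposit: Bank 1 lends 370·0.7185 = 265.8450, Bank 2 lends 370·0.7185² ≈ 191.0096, and so on.
Summing a geometric series: total = 370·[0.7185·(1 − 0.7185^3) / (1 − 0.7185)] ≈ 594.0951 billion.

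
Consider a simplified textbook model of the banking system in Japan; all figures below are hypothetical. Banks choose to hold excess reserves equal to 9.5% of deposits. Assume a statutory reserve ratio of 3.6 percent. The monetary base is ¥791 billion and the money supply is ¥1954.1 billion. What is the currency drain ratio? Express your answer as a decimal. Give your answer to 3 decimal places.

Using m = M/MB = 1954.1/791 ≈ 2.470417. From m = (1 + c)/(c + rr + e), rearranging gives 1 + c = m·(c + rr + e), so c·(1 − m) = m·(rr + e) − 1.
Hence c = [m·(rr + e) − 1]/(1 − m) = [2.470417 × (0.036 + 0.095) − 1] / (1 − 2.470417) ≈ 0.459989.

0.460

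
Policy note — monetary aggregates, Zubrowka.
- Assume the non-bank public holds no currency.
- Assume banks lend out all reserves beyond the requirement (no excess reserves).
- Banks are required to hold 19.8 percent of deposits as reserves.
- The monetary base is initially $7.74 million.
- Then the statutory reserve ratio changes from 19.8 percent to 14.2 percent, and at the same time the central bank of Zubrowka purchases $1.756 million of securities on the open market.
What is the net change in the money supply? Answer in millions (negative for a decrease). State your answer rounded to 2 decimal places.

$27.78 million

Before: m₁ = 1 / (0.198) ≈ 5.0505, MB₁ = 7.74, so M₁ = 5.0505 × 7.74 ≈ 39.0909 million.
After: m₂ = 1 / (0.142) ≈ 7.0423, MB₂ = 7.74 + 1.756 = 9.496, so M₂ = 7.0423 × 9.496 ≈ 66.8737 million.
ΔM = M₂ − M₁ = 66.8737 − 39.0909 = 27.7828 million.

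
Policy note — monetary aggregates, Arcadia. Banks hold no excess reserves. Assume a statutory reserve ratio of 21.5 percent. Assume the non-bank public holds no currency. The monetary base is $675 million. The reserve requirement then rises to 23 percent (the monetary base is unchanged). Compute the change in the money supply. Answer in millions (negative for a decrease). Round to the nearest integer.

Initially m₁ = 1 / (0.215) ≈ 4.6512, so M₁ = 4.6512 × 675 = 3139.56 million.
After the change m₂ = 1 / (0.23) ≈ 4.3478, so M₂ = 4.3478 × 675 = 2934.765 million.
ΔM = M₂ − M₁ = 2934.765 − 3139.56 = -204.795 million.

-205 million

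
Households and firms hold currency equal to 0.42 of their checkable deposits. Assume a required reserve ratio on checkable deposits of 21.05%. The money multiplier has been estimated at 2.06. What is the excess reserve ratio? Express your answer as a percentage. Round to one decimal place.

5.9%

Using m = 2.06. Since m = (1 + c)/(c + rr + e), the denominator satisfies c + rr + e = (1 + c)/m = (1 + 0.42) / 2.06 ≈ 0.689320.
With c = 0.42 and rr = 0.2105, the excess reserve ratio is 0.689320 − 0.42 − 0.2105 = 0.05882.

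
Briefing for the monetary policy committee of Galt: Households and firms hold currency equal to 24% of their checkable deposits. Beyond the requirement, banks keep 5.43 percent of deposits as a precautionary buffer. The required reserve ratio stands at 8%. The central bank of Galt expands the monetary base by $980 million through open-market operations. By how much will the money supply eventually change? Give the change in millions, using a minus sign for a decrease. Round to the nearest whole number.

The money multiplier is m = (1 + c) / (rr + e + c) = (1 + 0.24) / (0.08 + 0.0543 + 0.24) ≈ 3.3129.
The purchase adds 980 million of base, so ΔM = m × ΔMB = 3.3129 × (+980) = 3246.642 million.

$3247 million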